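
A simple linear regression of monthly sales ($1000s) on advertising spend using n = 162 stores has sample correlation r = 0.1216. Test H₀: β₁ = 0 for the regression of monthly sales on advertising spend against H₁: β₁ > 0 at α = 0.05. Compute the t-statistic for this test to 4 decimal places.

t = r·√(n − 2)/√(1 − r²) = 0.1216·√160/√0.985213 = 1.5496.
df = n − 2 = 160.
One-sided p ≈ 0.0616, which is ≥ 0.05, so fail to reject H₀.
The data do not give significant evidence of a linear association between advertising spend and monthly sales.

t = 1.5496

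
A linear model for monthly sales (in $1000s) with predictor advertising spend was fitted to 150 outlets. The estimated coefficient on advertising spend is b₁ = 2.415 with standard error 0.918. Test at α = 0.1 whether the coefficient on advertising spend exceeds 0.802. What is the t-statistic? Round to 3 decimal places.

t = 1.757

H₀: β₁ = 0.802 vs H₁: β₁ > 0.802.
t = (b₁ − β₁⁰)/SE = (2.415 − 0.802) / 0.918 = 1.757.
df = n − 2 = 150 − 2 = 148.
One-sided p ≈ 0.0405, which is < 0.1, so reject H₀.
There is evidence that the true slope on advertising spend exceeds 0.802 $1000s per unit.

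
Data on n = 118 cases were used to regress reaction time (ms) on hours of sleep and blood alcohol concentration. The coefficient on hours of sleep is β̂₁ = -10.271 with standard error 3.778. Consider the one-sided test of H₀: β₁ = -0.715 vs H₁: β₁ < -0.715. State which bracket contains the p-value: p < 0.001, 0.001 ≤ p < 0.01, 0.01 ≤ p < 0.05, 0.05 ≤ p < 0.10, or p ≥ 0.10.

t = (-10.271 − (-0.715)) / 3.778 = -2.529.
df = n − k − 1 = 118 − 2 − 1 = 115.
One-sided p = P(T_{115} < t) ≈ 0.0064.
So 0.001 ≤ p < 0.01.

0.001 ≤ p < 0.01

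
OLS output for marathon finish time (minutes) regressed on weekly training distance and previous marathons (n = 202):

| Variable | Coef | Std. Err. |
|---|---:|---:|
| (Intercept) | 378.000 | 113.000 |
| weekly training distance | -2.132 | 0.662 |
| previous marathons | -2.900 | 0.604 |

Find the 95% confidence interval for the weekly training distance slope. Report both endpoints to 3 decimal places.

(-3.437, -0.827)

Read off: b = -2.132, SE = 0.662 for weekly training distance.
df = n − k − 1 = 202 − 2 − 1 = 199.
t* = t_{0.025, 199} = 1.971957.
Margin = t* × SE = 1.971957 × 0.662 = 1.30544.
CI: -2.132 ± 1.30544 → (-3.437, -0.827).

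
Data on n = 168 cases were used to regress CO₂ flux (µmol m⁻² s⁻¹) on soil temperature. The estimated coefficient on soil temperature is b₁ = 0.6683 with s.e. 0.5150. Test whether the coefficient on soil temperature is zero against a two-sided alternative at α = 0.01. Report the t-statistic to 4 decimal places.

H₀: β₁ = 0 vs H₁: β₁ ≠ 0.
t = (b₁ − β₁⁰)/SE = 0.6683 / 0.5150 = 1.2977.
df = n − 2 = 168 − 2 = 166.
Two-sided p ≈ 0.1962, which is ≥ 0.01, so fail to reject H₀.
The data do not give significant evidence of an association between soil temperature and CO₂ flux.

t = 1.2977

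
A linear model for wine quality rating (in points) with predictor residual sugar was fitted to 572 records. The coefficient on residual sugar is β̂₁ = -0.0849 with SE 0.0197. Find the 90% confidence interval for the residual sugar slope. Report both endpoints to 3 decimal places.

(-0.117, -0.052)

df = n − 2 = 572 − 2 = 570.
t* = t_{0.05, 570} = 1.647531.
Margin = t* × SE = 1.647531 × 0.0197 = 0.03246.
CI: -0.0849 ± 0.03246 → (-0.117, -0.052).
With 90% confidence, each one-unit increase in residual sugar is associated with a change of between -0.117 and -0.052 points in wine quality rating.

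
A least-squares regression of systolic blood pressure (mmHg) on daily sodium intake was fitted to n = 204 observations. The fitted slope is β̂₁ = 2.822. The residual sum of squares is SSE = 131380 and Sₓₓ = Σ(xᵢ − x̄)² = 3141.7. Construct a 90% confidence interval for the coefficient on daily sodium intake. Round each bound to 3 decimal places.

MSE = SSE/(n − 2) = 131380/202 = 650.396.
SE(β̂₁) = √(MSE/Sₓₓ) = √(650.396/3141.7) = 0.454995.
df = n − 2 = 202.
t* = t_{0.05, 202} = 1.652432.
Margin = t* × SE = 1.652432 × 0.454995 = 0.75185.
CI: 2.822 ± 0.75185 → (2.070, 3.574).
With 90% confidence, each one-unit increase in daily sodium intake is associated with a change of between 2.070 and 3.574 mmHg in systolic blood pressure.

(2.070, 3.574)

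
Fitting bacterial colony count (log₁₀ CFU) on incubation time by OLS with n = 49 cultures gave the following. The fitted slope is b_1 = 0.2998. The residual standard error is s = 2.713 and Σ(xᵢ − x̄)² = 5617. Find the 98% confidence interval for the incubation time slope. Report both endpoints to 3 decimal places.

(0.213, 0.387)

SE(b_1) = s/√Sₓₓ = 2.713/√5617 = 0.0361991.
df = n − 2 = 47.
t* = t_{0.01, 47} = 2.408345.
Margin = t* × SE = 2.408345 × 0.0361991 = 0.08718.
CI: 0.2998 ± 0.08718 → (0.213, 0.387).
With 98% confidence, each one-unit increase in incubation time is associated with a change of between 0.213 and 0.387 log₁₀ CFU in bacterial colony count.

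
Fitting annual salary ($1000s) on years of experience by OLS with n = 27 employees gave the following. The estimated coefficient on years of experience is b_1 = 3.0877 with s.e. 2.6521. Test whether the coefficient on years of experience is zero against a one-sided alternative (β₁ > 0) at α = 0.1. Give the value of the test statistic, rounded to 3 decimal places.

t = 1.164

H₀: β₁ = 0 vs H₁: β₁ > 0.
t = (b_1 − β₁⁰)/SE = 3.0877 / 2.6521 = 1.164.
df = n − 2 = 27 − 2 = 25.
One-sided p ≈ 0.1277, which is ≥ 0.1, so fail to reject H₀.
The data do not give significant evidence that the true slope on years of experience is positive.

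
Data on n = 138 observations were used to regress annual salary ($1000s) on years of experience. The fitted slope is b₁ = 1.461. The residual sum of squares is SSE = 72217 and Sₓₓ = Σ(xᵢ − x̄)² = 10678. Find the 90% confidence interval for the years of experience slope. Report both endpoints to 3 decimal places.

(1.092, 1.830)

MSE = SSE/(n − 2) = 72217/136 = 531.007.
SE(b₁) = √(MSE/Sₓₓ) = √(531.007/10678) = 0.223.
df = n − 2 = 136.
t* = t_{0.05, 136} = 1.656135.
Margin = t* × SE = 1.656135 × 0.223 = 0.36932.
CI: 1.461 ± 0.36932 → (1.092, 1.830).
With 90% confidence, each one-unit increase in years of experience is associated with a change of between 1.092 and 1.830 $1000s in annual salary.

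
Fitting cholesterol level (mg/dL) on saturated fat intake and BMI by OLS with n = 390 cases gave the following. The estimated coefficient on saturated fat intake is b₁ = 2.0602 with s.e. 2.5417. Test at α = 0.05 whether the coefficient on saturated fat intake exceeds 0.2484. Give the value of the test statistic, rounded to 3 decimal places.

t = 0.713

H₀: β₁ = 0.2484 vs H₁: β₁ > 0.2484.
t = (b₁ − β₁⁰)/SE = (2.0602 − 0.2484) / 2.5417 = 0.713.
df = n − k − 1 = 390 − 2 − 1 = 387.
One-sided p ≈ 0.2382, which is ≥ 0.05, so fail to reject H₀.
The data do not give significant evidence that the true slope on saturated fat intake exceeds 0.2484 mg/dL per unit, holding the other predictors fixed.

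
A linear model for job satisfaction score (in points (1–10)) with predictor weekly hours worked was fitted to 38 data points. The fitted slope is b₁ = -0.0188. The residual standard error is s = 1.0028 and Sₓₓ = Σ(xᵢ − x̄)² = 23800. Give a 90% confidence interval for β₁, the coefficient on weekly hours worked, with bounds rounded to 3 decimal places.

SE(b₁) = s/√Sₓₓ = 1.0028/√23800 = 0.00650019.
df = n − 2 = 36.
t* = t_{0.05, 36} = 1.688298.
Margin = t* × SE = 1.688298 × 0.00650019 = 0.01097.
CI: -0.0188 ± 0.01097 → (-0.030, -0.008).
With 90% confidence, each one-unit increase in weekly hours worked is associated with a change of between -0.030 and -0.008 points (1–10) in job satisfaction score.

(-0.030, -0.008)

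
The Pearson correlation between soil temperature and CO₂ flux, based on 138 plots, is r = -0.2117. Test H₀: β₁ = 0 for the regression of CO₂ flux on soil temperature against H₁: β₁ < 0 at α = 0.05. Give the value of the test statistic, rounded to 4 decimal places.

t = r·√(n − 2)/√(1 − r²) = -0.2117·√136/√0.955183 = -2.5261.
df = n − 2 = 136.
One-sided p ≈ 0.0063, which is < 0.05, so reject H₀.
There is evidence of a linear association between soil temperature and CO₂ flux.

t = -2.5261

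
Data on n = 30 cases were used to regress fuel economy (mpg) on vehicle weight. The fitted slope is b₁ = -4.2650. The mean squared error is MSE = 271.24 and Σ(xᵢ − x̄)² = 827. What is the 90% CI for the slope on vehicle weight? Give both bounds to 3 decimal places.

(-5.239, -3.291)

SE(b₁) = √(MSE/Sₓₓ) = √(271.24/827) = 0.572696.
df = n − 2 = 28.
t* = t_{0.05, 28} = 1.701131.
Margin = t* × SE = 1.701131 × 0.572696 = 0.97423.
CI: -4.2650 ± 0.97423 → (-5.239, -3.291).
With 90% confidence, each one-unit increase in vehicle weight is associated with a change of between -5.239 and -3.291 mpg in fuel economy.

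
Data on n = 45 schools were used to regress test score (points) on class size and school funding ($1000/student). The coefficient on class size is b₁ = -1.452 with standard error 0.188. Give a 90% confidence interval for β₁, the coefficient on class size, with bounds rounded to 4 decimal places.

(-1.7682, -1.1358)

df = n − k − 1 = 45 − 2 − 1 = 42.
t* = t_{0.05, 42} = 1.681952.
Margin = t* × SE = 1.681952 × 0.188 = 0.316207.
CI: -1.452 ± 0.316207 → (-1.7682, -1.1358).
With 90% confidence, each one-unit increase in class size is associated with a change of between -1.7682 and -1.1358 points in test score, holding the other predictors fixed.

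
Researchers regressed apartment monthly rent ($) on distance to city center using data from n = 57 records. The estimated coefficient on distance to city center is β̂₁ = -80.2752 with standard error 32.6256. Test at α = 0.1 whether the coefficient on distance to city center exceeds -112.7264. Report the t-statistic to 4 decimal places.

H₀: β₁ = -112.7264 vs H₁: β₁ > -112.7264.
t = (β̂₁ − β₁⁰)/SE = (-80.2752 − (-112.7264)) / 32.6256 = 0.9947.
df = n − 2 = 57 − 2 = 55.
One-sided p ≈ 0.1621, which is ≥ 0.1, so fail to reject H₀.
The data do not give significant evidence that the true slope on distance to city center exceeds -112.7264 $ per unit.

t = 0.9947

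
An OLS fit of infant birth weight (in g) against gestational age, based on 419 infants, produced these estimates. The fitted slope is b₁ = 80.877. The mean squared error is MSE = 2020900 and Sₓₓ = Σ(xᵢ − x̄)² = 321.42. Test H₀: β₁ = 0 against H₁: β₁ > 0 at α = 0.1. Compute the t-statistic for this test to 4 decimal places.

t = 1.0200

SE(b₁) = √(MSE/Sₓₓ) = √(2.0209e+06/321.42) = 79.2932.
t = 80.877 / 79.2932 = 1.0200.
df = n − 2 = 417.
One-sided p ≈ 0.1542, which is ≥ 0.1, so fail to reject H₀.
The data do not give significant evidence that the true slope on gestational age is positive.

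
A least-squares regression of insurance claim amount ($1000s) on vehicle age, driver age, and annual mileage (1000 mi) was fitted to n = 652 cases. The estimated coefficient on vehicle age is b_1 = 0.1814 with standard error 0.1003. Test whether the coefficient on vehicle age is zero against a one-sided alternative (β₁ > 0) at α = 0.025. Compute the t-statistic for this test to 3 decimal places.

t = 1.809

H₀: β₁ = 0 vs H₁: β₁ > 0.
t = (b_1 − β₁⁰)/SE = 0.1814 / 0.1003 = 1.809.
df = n − k − 1 = 652 − 3 − 1 = 648.
One-sided p ≈ 0.0355, which is ≥ 0.025, so fail to reject H₀.
The data do not give significant evidence that the true slope on vehicle age is positive, holding the other predictors fixed.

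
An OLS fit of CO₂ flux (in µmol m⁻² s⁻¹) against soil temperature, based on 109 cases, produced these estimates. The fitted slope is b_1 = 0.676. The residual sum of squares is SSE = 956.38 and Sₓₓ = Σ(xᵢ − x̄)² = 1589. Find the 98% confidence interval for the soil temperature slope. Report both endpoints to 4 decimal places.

(0.4989, 0.8531)

MSE = SSE/(n − 2) = 956.38/107 = 8.93813.
SE(b_1) = √(MSE/Sₓₓ) = √(8.93813/1589) = 0.075.
df = n − 2 = 107.
t* = t_{0.01, 107} = 2.361704.
Margin = t* × SE = 2.361704 × 0.075 = 0.177128.
CI: 0.676 ± 0.177128 → (0.4989, 0.8531).
With 98% confidence, each one-unit increase in soil temperature is associated with a change of between 0.4989 and 0.8531 µmol m⁻² s⁻¹ in CO₂ flux.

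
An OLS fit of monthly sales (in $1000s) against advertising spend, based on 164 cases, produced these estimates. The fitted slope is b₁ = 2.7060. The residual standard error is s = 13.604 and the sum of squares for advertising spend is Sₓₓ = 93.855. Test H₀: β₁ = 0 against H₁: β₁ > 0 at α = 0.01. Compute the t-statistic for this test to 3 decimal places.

SE(b₁) = s/√Sₓₓ = 13.604/√93.855 = 1.40423.
t = 2.7060 / 1.40423 = 1.927.
df = n − 2 = 162.
One-sided p ≈ 0.0279, which is ≥ 0.01, so fail to reject H₀.
The data do not give significant evidence that the true slope on advertising spend is positive.

t = 1.927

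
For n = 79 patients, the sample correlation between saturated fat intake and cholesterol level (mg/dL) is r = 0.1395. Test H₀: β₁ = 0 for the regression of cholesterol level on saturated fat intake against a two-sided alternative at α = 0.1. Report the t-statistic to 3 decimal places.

t = r·√(n − 2)/√(1 − r²) = 0.1395·√77/√0.98054 = 1.236.
df = n − 2 = 77.
Two-sided p ≈ 0.2201, which is ≥ 0.1, so fail to reject H₀.
The data do not give significant evidence of a linear association between saturated fat intake and cholesterol level.

t = 1.236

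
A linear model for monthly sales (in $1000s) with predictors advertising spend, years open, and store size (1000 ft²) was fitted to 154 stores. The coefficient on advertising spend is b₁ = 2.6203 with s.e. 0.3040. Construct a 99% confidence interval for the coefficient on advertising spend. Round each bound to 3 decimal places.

df = n − k − 1 = 154 − 3 − 1 = 150.
t* = t_{0.005, 150} = 2.609003.
Margin = t* × SE = 2.609003 × 0.3040 = 0.79314.
CI: 2.6203 ± 0.79314 → (1.827, 3.413).
With 99% confidence, each one-unit increase in advertising spend is associated with a change of between 1.827 and 3.413 $1000s in monthly sales, holding the other predictors fixed.

(1.827, 3.413)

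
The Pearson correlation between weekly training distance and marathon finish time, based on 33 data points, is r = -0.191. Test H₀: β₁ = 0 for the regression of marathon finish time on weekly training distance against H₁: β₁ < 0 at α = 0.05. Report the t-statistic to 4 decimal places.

t = -1.0834

t = r·√(n − 2)/√(1 − r²) = -0.191·√31/√0.963519 = -1.0834.
df = n − 2 = 31.
One-sided p ≈ 0.1435, which is ≥ 0.05, so fail to reject H₀.
The data do not give significant evidence of a linear association between weekly training distance and marathon finish time.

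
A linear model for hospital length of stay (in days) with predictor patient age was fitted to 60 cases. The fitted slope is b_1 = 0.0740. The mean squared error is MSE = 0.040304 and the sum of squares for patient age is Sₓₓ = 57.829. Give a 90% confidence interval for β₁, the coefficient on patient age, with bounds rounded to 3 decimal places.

(0.030, 0.118)

SE(b_1) = √(MSE/Sₓₓ) = √(0.040304/57.829) = 0.0263998.
df = n − 2 = 58.
t* = t_{0.05, 58} = 1.671553.
Margin = t* × SE = 1.671553 × 0.0263998 = 0.04413.
CI: 0.0740 ± 0.04413 → (0.030, 0.118).
With 90% confidence, each one-unit increase in patient age is associated with a change of between 0.030 and 0.118 days in hospital length of stay.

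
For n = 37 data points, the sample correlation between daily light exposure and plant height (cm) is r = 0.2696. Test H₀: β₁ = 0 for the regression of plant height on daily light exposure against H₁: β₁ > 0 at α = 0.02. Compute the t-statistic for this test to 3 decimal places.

t = r·√(n − 2)/√(1 − r²) = 0.2696·√35/√0.927316 = 1.656.
df = n − 2 = 35.
One-sided p ≈ 0.0533, which is ≥ 0.02, so fail to reject H₀.
The data do not give significant evidence of a linear association between daily light exposure and plant height.

t = 1.656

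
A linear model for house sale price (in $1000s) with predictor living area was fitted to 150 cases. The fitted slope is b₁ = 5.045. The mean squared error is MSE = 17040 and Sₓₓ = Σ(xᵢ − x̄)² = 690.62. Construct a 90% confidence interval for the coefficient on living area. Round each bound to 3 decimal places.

(-3.177, 13.267)

SE(b₁) = √(MSE/Sₓₓ) = √(17040/690.62) = 4.96724.
df = n − 2 = 148.
t* = t_{0.05, 148} = 1.655215.
Margin = t* × SE = 1.655215 × 4.96724 = 8.22185.
CI: 5.045 ± 8.22185 → (-3.177, 13.267).
With 90% confidence, each one-unit increase in living area is associated with a change of between -3.177 and 13.267 $1000s in house sale price.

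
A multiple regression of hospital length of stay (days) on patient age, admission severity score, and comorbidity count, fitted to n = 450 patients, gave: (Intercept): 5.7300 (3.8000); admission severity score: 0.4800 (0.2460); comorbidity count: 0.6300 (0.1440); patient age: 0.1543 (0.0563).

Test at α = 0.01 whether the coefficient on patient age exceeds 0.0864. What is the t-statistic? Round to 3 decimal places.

Read off: b = 0.1543, SE = 0.0563 for patient age.
H₀: β₁ = 0.0864 vs H₁: β₁ > 0.0864.
t = (0.1543 − 0.0864) / 0.0563 = 1.206.
df = n − k − 1 = 450 − 3 − 1 = 446.
One-sided p ≈ 0.1142, which is ≥ 0.01, so fail to reject H₀.
The data do not give significant evidence that the true slope on patient age exceeds 0.0864 days per unit, holding the other predictors fixed.

t = 1.206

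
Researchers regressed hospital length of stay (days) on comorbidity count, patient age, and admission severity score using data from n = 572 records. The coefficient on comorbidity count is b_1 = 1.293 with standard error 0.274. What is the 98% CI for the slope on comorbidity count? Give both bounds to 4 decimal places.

(0.6538, 1.9322)

df = n − k − 1 = 572 − 3 − 1 = 568.
t* = t_{0.01, 568} = 2.332931.
Margin = t* × SE = 2.332931 × 0.274 = 0.639223.
CI: 1.293 ± 0.639223 → (0.6538, 1.9322).
With 98% confidence, each one-unit increase in comorbidity count is associated with a change of between 0.6538 and 1.9322 days in hospital length of stay, holding the other predictors fixed.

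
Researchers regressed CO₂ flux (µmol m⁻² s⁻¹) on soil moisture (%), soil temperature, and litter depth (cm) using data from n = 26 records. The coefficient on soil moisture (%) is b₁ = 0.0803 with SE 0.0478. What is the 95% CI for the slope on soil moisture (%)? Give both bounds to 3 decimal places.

df = n − k − 1 = 26 − 3 − 1 = 22.
t* = t_{0.025, 22} = 2.073873.
Margin = t* × SE = 2.073873 × 0.0478 = 0.09913.
CI: 0.0803 ± 0.09913 → (-0.019, 0.179).
With 95% confidence, each one-unit increase in soil moisture (%) is associated with a change of between -0.019 and 0.179 µmol m⁻² s⁻¹ in CO₂ flux, holding the other predictors fixed.

(-0.019, 0.179)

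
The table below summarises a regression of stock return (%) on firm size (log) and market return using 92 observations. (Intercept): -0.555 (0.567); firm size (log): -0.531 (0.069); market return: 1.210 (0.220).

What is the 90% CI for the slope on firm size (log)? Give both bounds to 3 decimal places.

Read off: b = -0.531, SE = 0.069 for firm size (log).
df = n − k − 1 = 92 − 2 − 1 = 89.
t* = t_{0.05, 89} = 1.662155.
Margin = t* × SE = 1.662155 × 0.069 = 0.11469.
CI: -0.531 ± 0.11469 → (-0.646, -0.416).

(-0.646, -0.416)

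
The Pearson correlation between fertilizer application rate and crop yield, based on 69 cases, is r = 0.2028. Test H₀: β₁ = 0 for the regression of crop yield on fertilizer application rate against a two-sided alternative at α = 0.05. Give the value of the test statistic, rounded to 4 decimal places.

t = r·√(n − 2)/√(1 − r²) = 0.2028·√67/√0.958872 = 1.6952.
df = n − 2 = 67.
Two-sided p ≈ 0.0947, which is ≥ 0.05, so fail to reject H₀.
The data do not give significant evidence of a linear association between fertilizer application rate and crop yield.

t = 1.6952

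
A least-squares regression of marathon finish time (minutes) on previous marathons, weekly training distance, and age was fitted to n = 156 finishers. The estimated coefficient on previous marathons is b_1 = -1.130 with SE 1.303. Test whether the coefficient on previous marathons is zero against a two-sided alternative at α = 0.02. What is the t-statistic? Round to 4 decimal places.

H₀: β₁ = 0 vs H₁: β₁ ≠ 0.
t = (b_1 − β₁⁰)/SE = -1.130 / 1.303 = -0.8672.
df = n − k − 1 = 156 − 3 − 1 = 152.
Two-sided p ≈ 0.3872, which is ≥ 0.02, so fail to reject H₀.
The data do not give significant evidence of an association between previous marathons and marathon finish time, after adjusting for the other predictors.

t = -0.8672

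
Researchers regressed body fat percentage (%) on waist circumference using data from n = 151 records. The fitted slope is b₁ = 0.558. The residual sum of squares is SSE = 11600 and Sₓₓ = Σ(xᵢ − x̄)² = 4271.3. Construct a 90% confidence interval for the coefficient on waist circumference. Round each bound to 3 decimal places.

MSE = SSE/(n − 2) = 11600/149 = 77.8523.
SE(b₁) = √(MSE/Sₓₓ) = √(77.8523/4271.3) = 0.135007.
df = n − 2 = 149.
t* = t_{0.05, 149} = 1.655145.
Margin = t* × SE = 1.655145 × 0.135007 = 0.22346.
CI: 0.558 ± 0.22346 → (0.335, 0.781).
With 90% confidence, each one-unit increase in waist circumference is associated with a change of between 0.335 and 0.781 % in body fat percentage.

(0.335, 0.781)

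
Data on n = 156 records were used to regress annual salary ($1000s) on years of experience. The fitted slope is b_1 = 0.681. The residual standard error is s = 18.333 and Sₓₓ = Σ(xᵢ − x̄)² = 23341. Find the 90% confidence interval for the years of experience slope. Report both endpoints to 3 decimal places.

SE(b_1) = s/√Sₓₓ = 18.333/√23341 = 0.119998.
df = n − 2 = 154.
t* = t_{0.05, 154} = 1.654808.
Margin = t* × SE = 1.654808 × 0.119998 = 0.19857.
CI: 0.681 ± 0.19857 → (0.482, 0.880).
With 90% confidence, each one-unit increase in years of experience is associated with a change of between 0.482 and 0.880 $1000s in annual salary.

(0.482, 0.880)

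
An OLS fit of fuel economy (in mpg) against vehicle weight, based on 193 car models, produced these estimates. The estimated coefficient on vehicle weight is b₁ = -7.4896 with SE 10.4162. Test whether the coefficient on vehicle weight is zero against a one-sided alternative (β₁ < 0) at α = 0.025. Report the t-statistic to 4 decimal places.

H₀: β₁ = 0 vs H₁: β₁ < 0.
t = (b₁ − β₁⁰)/SE = -7.4896 / 10.4162 = -0.7190.
df = n − 2 = 193 − 2 = 191.
One-sided p ≈ 0.2365, which is ≥ 0.025, so fail to reject H₀.
The data do not give significant evidence that the true slope on vehicle weight is negative.

t = -0.7190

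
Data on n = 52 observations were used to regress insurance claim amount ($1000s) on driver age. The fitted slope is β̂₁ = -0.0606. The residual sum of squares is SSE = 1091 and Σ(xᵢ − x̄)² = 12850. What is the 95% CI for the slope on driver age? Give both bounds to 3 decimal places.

MSE = SSE/(n − 2) = 1091/50 = 21.82.
SE(β̂₁) = √(MSE/Sₓₓ) = √(21.82/12850) = 0.0412075.
df = n − 2 = 50.
t* = t_{0.025, 50} = 2.008559.
Margin = t* × SE = 2.008559 × 0.0412075 = 0.08277.
CI: -0.0606 ± 0.08277 → (-0.143, 0.022).
With 95% confidence, each one-unit increase in driver age is associated with a change of between -0.143 and 0.022 $1000s in insurance claim amount.

(-0.143, 0.022)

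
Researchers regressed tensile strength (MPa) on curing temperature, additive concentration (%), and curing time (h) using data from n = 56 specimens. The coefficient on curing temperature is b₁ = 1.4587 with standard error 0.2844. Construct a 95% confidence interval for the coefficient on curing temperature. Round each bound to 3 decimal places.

df = n − k − 1 = 56 − 3 − 1 = 52.
t* = t_{0.025, 52} = 2.006647.
Margin = t* × SE = 2.006647 × 0.2844 = 0.57069.
CI: 1.4587 ± 0.57069 → (0.888, 2.029).
With 95% confidence, each one-unit increase in curing temperature is associated with a change of between 0.888 and 2.029 MPa in tensile strength, holding the other predictors fixed.

(0.888, 2.029)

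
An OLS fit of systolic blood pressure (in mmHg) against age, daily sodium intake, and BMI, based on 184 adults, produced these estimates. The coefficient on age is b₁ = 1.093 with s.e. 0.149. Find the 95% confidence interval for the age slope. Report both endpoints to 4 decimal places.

(0.7990, 1.3870)

df = n − k − 1 = 184 − 3 − 1 = 180.
t* = t_{0.025, 180} = 1.973231.
Margin = t* × SE = 1.973231 × 0.149 = 0.294011.
CI: 1.093 ± 0.294011 → (0.7990, 1.3870).
With 95% confidence, each one-unit increase in age is associated with a change of between 0.7990 and 1.3870 mmHg in systolic blood pressure, holding the other predictors fixed.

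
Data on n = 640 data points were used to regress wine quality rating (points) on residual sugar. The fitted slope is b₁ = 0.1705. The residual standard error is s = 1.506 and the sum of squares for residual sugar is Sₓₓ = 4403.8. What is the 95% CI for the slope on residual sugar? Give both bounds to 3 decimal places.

(0.126, 0.215)

SE(b₁) = s/√Sₓₓ = 1.506/√4403.8 = 0.022694.
df = n − 2 = 638.
t* = t_{0.025, 638} = 1.963689.
Margin = t* × SE = 1.963689 × 0.022694 = 0.04456.
CI: 0.1705 ± 0.04456 → (0.126, 0.215).
With 95% confidence, each one-unit increase in residual sugar is associated with a change of between 0.126 and 0.215 points in wine quality rating.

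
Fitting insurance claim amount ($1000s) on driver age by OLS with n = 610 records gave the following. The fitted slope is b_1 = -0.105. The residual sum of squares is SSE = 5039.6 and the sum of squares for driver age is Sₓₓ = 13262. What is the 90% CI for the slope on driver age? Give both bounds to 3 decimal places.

MSE = SSE/(n − 2) = 5039.6/608 = 8.28882.
SE(b_1) = √(MSE/Sₓₓ) = √(8.28882/13262) = 0.0250001.
df = n − 2 = 608.
t* = t_{0.05, 608} = 1.647364.
Margin = t* × SE = 1.647364 × 0.0250001 = 0.04118.
CI: -0.105 ± 0.04118 → (-0.146, -0.064).
With 90% confidence, each one-unit increase in driver age is associated with a change of between -0.146 and -0.064 $1000s in insurance claim amount.

(-0.146, -0.064)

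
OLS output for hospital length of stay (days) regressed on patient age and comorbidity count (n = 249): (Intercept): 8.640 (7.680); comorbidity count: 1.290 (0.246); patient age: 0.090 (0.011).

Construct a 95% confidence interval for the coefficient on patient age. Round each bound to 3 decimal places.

Read off: b = 0.090, SE = 0.011 for patient age.
df = n − k − 1 = 249 − 2 − 1 = 246.
t* = t_{0.025, 246} = 1.969654.
Margin = t* × SE = 1.969654 × 0.011 = 0.02167.
CI: 0.090 ± 0.02167 → (0.068, 0.112).

(0.068, 0.112)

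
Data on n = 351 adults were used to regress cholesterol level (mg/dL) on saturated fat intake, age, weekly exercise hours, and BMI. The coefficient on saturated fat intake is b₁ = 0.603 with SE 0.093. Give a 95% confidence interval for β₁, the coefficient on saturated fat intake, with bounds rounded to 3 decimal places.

(0.420, 0.786)

df = n − k − 1 = 351 − 4 − 1 = 346.
t* = t_{0.025, 346} = 1.966844.
Margin = t* × SE = 1.966844 × 0.093 = 0.18292.
CI: 0.603 ± 0.18292 → (0.420, 0.786).
With 95% confidence, each one-unit increase in saturated fat intake is associated with a change of between 0.420 and 0.786 mg/dL in cholesterol level, holding the other predictors fixed.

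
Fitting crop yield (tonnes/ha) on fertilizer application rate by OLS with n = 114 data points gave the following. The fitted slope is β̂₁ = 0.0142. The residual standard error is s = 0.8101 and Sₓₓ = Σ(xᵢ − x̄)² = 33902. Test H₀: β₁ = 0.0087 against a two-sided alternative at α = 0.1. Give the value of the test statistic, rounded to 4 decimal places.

SE(β̂₁) = s/√Sₓₓ = 0.8101/√33902 = 0.00439973.
t = (0.0142 − 0.0087) / 0.00439973 = 1.2501.
df = n − 2 = 112.
Two-sided p ≈ 0.2139, which is ≥ 0.1, so fail to reject H₀.
The data are consistent with a true slope of 0.0087 tonnes/ha per unit of fertilizer application rate.

t = 1.2501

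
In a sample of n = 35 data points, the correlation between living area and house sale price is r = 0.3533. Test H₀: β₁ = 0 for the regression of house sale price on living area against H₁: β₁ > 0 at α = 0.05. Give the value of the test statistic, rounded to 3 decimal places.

t = 2.169

t = r·√(n − 2)/√(1 − r²) = 0.3533·√33/√0.875179 = 2.169.
df = n − 2 = 33.
One-sided p ≈ 0.0187, which is < 0.05, so reject H₀.
There is evidence of a linear association between living area and house sale price.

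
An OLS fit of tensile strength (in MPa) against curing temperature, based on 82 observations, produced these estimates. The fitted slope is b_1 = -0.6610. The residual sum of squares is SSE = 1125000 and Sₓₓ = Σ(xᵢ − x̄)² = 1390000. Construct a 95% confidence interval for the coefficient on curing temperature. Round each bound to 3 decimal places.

MSE = SSE/(n − 2) = 1125000/80 = 14062.5.
SE(b_1) = √(MSE/Sₓₓ) = √(14062.5/1390000) = 0.100583.
df = n − 2 = 80.
t* = t_{0.025, 80} = 1.990063.
Margin = t* × SE = 1.990063 × 0.100583 = 0.20017.
CI: -0.6610 ± 0.20017 → (-0.861, -0.461).
With 95% confidence, each one-unit increase in curing temperature is associated with a change of between -0.861 and -0.461 MPa in tensile strength.

(-0.861, -0.461)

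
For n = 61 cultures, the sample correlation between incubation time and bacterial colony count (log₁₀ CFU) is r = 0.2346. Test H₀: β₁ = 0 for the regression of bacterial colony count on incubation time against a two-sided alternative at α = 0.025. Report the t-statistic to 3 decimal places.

t = r·√(n − 2)/√(1 − r²) = 0.2346·√59/√0.944963 = 1.854.
df = n − 2 = 59.
Two-sided p ≈ 0.0688, which is ≥ 0.025, so fail to reject H₀.
The data do not give significant evidence of a linear association between incubation time and bacterial colony count.

t = 1.854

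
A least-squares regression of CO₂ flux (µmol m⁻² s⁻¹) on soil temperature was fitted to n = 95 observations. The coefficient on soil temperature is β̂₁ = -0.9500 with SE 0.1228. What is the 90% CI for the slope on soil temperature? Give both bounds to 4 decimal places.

(-1.1540, -0.7460)

df = n − 2 = 95 − 2 = 93.
t* = t_{0.05, 93} = 1.661404.
Margin = t* × SE = 1.661404 × 0.1228 = 0.204020.
CI: -0.9500 ± 0.204020 → (-1.1540, -0.7460).
With 90% confidence, each one-unit increase in soil temperature is associated with a change of between -1.1540 and -0.7460 µmol m⁻² s⁻¹ in CO₂ flux.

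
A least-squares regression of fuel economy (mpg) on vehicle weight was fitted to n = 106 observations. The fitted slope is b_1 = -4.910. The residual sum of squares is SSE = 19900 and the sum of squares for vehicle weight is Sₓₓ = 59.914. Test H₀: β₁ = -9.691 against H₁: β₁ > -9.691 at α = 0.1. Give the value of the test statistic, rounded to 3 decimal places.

MSE = SSE/(n − 2) = 19900/104 = 191.346.
SE(b_1) = √(MSE/Sₓₓ) = √(191.346/59.914) = 1.78709.
t = (-4.910 − (-9.691)) / 1.78709 = 2.675.
df = n − 2 = 104.
One-sided p ≈ 0.0043, which is < 0.1, so reject H₀.
There is evidence that the true slope on vehicle weight exceeds -9.691 mpg per unit.

t = 2.675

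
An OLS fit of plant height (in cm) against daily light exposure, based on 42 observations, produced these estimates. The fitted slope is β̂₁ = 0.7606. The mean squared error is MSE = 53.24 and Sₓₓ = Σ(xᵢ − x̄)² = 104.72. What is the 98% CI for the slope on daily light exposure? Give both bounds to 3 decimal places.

(-0.967, 2.488)

SE(β̂₁) = √(MSE/Sₓₓ) = √(53.24/104.72) = 0.713024.
df = n − 2 = 40.
t* = t_{0.01, 40} = 2.423257.
Margin = t* × SE = 2.423257 × 0.713024 = 1.72784.
CI: 0.7606 ± 1.72784 → (-0.967, 2.488).
With 98% confidence, each one-unit increase in daily light exposure is associated with a change of between -0.967 and 2.488 cm in plant height.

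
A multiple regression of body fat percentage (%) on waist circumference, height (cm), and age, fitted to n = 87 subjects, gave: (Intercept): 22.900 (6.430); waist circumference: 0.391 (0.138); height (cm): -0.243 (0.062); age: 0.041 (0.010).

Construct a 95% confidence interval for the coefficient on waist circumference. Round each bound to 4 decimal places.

Read off: b = 0.391, SE = 0.138 for waist circumference.
df = n − k − 1 = 87 − 3 − 1 = 83.
t* = t_{0.025, 83} = 1.98896.
Margin = t* × SE = 1.98896 × 0.138 = 0.274476.
CI: 0.391 ± 0.274476 → (0.1165, 0.6655).

(0.1165, 0.6655)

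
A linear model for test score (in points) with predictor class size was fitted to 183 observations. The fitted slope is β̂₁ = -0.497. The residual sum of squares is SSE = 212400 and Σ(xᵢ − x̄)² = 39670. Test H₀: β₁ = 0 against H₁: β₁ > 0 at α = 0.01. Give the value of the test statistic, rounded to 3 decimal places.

MSE = SSE/(n − 2) = 212400/181 = 1173.48.
SE(β̂₁) = √(MSE/Sₓₓ) = √(1173.48/39670) = 0.171991.
t = -0.497 / 0.171991 = -2.890.
df = n − 2 = 181.
One-sided p ≈ 0.9978, which is ≥ 0.01, so fail to reject H₀.
The data do not give significant evidence that the true slope on class size is positive.

t = -2.890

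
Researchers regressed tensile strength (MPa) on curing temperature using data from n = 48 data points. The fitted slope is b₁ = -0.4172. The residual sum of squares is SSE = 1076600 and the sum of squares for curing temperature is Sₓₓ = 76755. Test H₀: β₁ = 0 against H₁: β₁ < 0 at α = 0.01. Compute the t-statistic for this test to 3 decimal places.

t = -0.756

MSE = SSE/(n − 2) = 1076600/46 = 23404.3.
SE(b₁) = √(MSE/Sₓₓ) = √(23404.3/76755) = 0.552198.
t = -0.4172 / 0.552198 = -0.756.
df = n − 2 = 46.
One-sided p ≈ 0.2269, which is ≥ 0.01, so fail to reject H₀.
The data do not give significant evidence that the true slope on curing temperature is negative.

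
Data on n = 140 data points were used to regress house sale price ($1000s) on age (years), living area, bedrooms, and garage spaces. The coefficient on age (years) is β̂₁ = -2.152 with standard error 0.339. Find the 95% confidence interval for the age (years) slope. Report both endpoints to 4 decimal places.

(-2.8224, -1.4816)

df = n − k − 1 = 140 − 4 − 1 = 135.
t* = t_{0.025, 135} = 1.977692.
Margin = t* × SE = 1.977692 × 0.339 = 0.670438.
CI: -2.152 ± 0.670438 → (-2.8224, -1.4816).
With 95% confidence, each one-unit increase in age (years) is associated with a change of between -2.8224 and -1.4816 $1000s in house sale price, holding the other predictors fixed.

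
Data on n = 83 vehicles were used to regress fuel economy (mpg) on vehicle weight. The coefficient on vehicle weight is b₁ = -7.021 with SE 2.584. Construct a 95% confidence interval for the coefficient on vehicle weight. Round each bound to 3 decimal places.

(-12.162, -1.880)

df = n − 2 = 83 − 2 = 81.
t* = t_{0.025, 81} = 1.989686.
Margin = t* × SE = 1.989686 × 2.584 = 5.14135.
CI: -7.021 ± 5.14135 → (-12.162, -1.880).
With 95% confidence, each one-unit increase in vehicle weight is associated with a change of between -12.162 and -1.880 mpg in fuel economy.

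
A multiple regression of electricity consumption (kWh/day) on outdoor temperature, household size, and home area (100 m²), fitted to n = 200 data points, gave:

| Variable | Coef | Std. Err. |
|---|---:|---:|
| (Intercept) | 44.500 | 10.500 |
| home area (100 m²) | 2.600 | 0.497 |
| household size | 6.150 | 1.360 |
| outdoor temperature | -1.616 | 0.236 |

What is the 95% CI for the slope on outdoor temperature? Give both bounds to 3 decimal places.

Read off: b = -1.616, SE = 0.236 for outdoor temperature.
df = n − k − 1 = 200 − 3 − 1 = 196.
t* = t_{0.025, 196} = 1.972141.
Margin = t* × SE = 1.972141 × 0.236 = 0.46543.
CI: -1.616 ± 0.46543 → (-2.081, -1.151).

(-2.081, -1.151)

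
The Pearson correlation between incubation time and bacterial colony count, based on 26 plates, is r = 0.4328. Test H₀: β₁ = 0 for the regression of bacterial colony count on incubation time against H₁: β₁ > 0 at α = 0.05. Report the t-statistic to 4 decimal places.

t = r·√(n − 2)/√(1 − r²) = 0.4328·√24/√0.812684 = 2.3520.
df = n − 2 = 24.
One-sided p ≈ 0.0136, which is < 0.05, so reject H₀.
There is evidence of a linear association between incubation time and bacterial colony count.

t = 2.3520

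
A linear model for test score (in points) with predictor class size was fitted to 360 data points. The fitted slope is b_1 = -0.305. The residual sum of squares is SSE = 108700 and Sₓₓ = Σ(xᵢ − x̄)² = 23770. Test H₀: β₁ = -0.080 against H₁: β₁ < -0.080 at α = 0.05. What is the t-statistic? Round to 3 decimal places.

MSE = SSE/(n − 2) = 108700/358 = 303.631.
SE(b_1) = √(MSE/Sₓₓ) = √(303.631/23770) = 0.113021.
t = (-0.305 − (-0.080)) / 0.113021 = -1.991.
df = n − 2 = 358.
One-sided p ≈ 0.0236, which is < 0.05, so reject H₀.
There is evidence that the true slope on class size is below -0.080 points per unit.

t = -1.991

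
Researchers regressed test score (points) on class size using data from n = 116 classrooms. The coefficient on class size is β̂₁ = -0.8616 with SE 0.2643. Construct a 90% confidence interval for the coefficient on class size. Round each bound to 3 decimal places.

df = n − 2 = 116 − 2 = 114.
t* = t_{0.05, 114} = 1.65833.
Margin = t* × SE = 1.65833 × 0.2643 = 0.43830.
CI: -0.8616 ± 0.43830 → (-1.300, -0.423).
With 90% confidence, each one-unit increase in class size is associated with a change of between -1.300 and -0.423 points in test score.

(-1.300, -0.423)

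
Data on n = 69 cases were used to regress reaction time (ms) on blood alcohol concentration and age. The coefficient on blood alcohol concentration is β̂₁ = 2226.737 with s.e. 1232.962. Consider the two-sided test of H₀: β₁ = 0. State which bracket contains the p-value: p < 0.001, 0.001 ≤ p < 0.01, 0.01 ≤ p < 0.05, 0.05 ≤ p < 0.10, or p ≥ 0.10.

t = 2226.737 / 1232.962 = 1.806.
df = n − k − 1 = 69 − 2 − 1 = 66.
Two-sided p = 2·P(T_{66} > |t|) ≈ 0.0755.
So 0.05 ≤ p < 0.10.

0.05 ≤ p < 0.10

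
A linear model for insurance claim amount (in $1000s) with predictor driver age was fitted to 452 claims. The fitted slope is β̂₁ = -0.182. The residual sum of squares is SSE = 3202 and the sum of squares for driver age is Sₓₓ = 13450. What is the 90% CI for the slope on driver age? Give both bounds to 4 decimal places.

MSE = SSE/(n − 2) = 3202/450 = 7.11556.
SE(β̂₁) = √(MSE/Sₓₓ) = √(7.11556/13450) = 0.0230008.
df = n − 2 = 450.
t* = t_{0.05, 450} = 1.648247.
Margin = t* × SE = 1.648247 × 0.0230008 = 0.037911.
CI: -0.182 ± 0.037911 → (-0.2199, -0.1441).
With 90% confidence, each one-unit increase in driver age is associated with a change of between -0.2199 and -0.1441 $1000s in insurance claim amount.

(-0.2199, -0.1441)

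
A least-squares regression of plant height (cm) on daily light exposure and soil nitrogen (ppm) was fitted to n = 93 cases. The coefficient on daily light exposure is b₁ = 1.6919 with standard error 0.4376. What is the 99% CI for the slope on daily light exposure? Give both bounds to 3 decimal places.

(0.540, 2.843)

df = n − k − 1 = 93 − 2 − 1 = 90.
t* = t_{0.005, 90} = 2.631565.
Margin = t* × SE = 2.631565 × 0.4376 = 1.15157.
CI: 1.6919 ± 1.15157 → (0.540, 2.843).
With 99% confidence, each one-unit increase in daily light exposure is associated with a change of between 0.540 and 2.843 cm in plant height, holding the other predictors fixed.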